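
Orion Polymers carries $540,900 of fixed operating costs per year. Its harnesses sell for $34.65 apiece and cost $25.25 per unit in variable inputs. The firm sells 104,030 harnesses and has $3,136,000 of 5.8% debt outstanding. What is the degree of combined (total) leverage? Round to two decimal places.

At 104,030 units, contribution = 104,030 × $9.40 = $977,882.00.
EBIT = $977,882.00 − $540,900 = $436,982.00. Interest = $181,888.00, so EBIT − I = $255,094.00.
DCL = contribution ÷ (EBIT − I) = $977,882.00 ÷ $255,094.00 = 3.8334.

3.83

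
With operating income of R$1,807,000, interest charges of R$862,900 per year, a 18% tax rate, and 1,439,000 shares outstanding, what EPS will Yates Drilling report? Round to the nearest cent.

R$0.54

Pre-tax income = R$1,807,000 − R$862,900.00 = R$944,100.00.
Net income = R$944,100.00 × (1 − 0.18) = R$774,162.00.
Per share: R$774,162.00 / 1,439,000 shares = R$0.54.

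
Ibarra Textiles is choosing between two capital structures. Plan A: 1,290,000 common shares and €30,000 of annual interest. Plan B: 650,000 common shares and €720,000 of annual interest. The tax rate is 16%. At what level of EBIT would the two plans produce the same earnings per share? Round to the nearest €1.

At indifference, (EBIT − 30,000)(1 − t)/1,290,000 = (EBIT − 720,000)(1 − t)/650,000.
Cancelling (1 − t) and cross-multiplying: 650,000·(EBIT − 30,000) = 1,290,000·(EBIT − 720,000).
EBIT × (1,290,000 − 650,000) = 720,000 × 1,290,000 − 30,000 × 650,000 = 909,300,000,000, so EBIT = 909,300,000,000 ÷ 640,000 = 1,420,781.25.

€1,420,781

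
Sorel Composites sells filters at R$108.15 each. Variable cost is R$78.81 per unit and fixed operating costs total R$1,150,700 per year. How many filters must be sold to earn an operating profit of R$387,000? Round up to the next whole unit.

Contribution margin per unit = R$108.15 − R$78.81 = R$29.34.
Need Q such that Q × R$29.34 − R$1,150,700 = R$387,000, i.e. Q = R$1,537,700 / R$29.34 = 52,409.68 → 52,410.

52,410 filters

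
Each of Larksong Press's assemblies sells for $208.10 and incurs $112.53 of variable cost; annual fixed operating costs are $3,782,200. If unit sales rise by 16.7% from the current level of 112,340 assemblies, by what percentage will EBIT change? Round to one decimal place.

+25.8%

At 112,340 units, contribution = 112,340 × $95.57 = $10,736,333.80.
EBIT = $10,736,333.80 − $3,782,200 = $6,954,133.80.
Degree of operating leverage = $10,736,333.80 / $6,954,133.80 = 1.5439.
%ΔEBIT = DOL × %ΔSales = 1.5439 × +16.7% = +25.8%.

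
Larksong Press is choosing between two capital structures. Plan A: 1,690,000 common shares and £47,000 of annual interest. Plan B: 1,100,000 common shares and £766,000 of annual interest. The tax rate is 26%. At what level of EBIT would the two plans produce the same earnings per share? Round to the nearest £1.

Set EPS_A = EPS_B: (EBIT − £47,000)(1 − 0.26) ÷ 1,690,000 = (EBIT − £766,000)(1 − 0.26) ÷ 1,100,000.
Cancelling (1 − t) and cross-multiplying: 1,100,000·(EBIT − 47,000) = 1,690,000·(EBIT − 766,000).
Solving, EBIT = (766,000·1,690,000 − 47,000·1,100,000) / (1,690,000 − 1,100,000) = 1,242,840,000,000 / 590,000 = 2,106,508.47.

£2,106,508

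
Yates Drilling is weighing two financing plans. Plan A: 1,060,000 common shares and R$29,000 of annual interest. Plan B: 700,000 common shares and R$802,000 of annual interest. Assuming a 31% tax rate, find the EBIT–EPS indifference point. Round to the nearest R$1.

Set EPS_A = EPS_B: (EBIT − R$29,000)(1 − 0.31) ÷ 1,060,000 = (EBIT − R$802,000)(1 − 0.31) ÷ 700,000.
Cancelling (1 − t) and cross-multiplying: 700,000·(EBIT − 29,000) = 1,060,000·(EBIT − 802,000).
EBIT × (1,060,000 − 700,000) = 802,000 × 1,060,000 − 29,000 × 700,000 = 829,820,000,000, so EBIT = 829,820,000,000 ÷ 360,000 = 2,305,055.56.

R$2,305,056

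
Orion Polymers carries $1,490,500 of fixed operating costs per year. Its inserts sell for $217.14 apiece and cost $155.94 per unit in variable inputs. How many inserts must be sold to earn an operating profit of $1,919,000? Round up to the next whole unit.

Contribution margin per unit = $217.14 − $155.94 = $61.20.
Units = (FC + target) / CM = ($1,490,500 + $1,919,000) / $61.20 = 55,710.78, so 55,711 inserts.

55,711 inserts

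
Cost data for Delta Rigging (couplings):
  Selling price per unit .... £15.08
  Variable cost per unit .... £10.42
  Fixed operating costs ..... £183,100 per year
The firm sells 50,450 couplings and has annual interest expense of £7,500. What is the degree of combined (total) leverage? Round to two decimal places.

Contribution at this volume is 50,450 × £4.66 = £235,097.00.
EBIT = £235,097.00 − £183,100 = £51,997.00. Interest = £7,500.00.
DOL = £235,097.00 ÷ £51,997.00 = 4.5214; DFL = £51,997.00 ÷ £44,497.00 = 1.1686.
DCL = DOL × DFL = 4.5214 × 1.1686 = 5.2837.

5.28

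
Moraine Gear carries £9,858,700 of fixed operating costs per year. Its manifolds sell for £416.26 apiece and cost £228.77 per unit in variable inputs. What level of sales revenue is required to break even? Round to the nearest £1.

£21,888,007

CM per unit = £416.26 − £228.77 = £187.49; CM ratio = £187.49 / £416.26 = 0.4504.
Break-even revenue = fixed costs × price ÷ CM = £9,858,700 × £416.26 ÷ £187.49 = £21,888,007.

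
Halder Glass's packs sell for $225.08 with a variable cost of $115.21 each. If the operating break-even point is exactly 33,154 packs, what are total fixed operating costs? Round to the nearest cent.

Each unit contributes $225.08 − $115.21 = $109.87.
Since BE = FC / CM, FC = 33,154 × $109.87 = $3,642,629.98.

$3,642,629.98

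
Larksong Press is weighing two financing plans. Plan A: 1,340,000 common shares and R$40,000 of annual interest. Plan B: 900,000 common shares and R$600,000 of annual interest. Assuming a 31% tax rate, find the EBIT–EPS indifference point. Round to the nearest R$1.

R$1,745,455

At indifference, (EBIT − 40,000)(1 − t)/1,340,000 = (EBIT − 600,000)(1 − t)/900,000.
The (1 − t) factor cancels: (EBIT − 40,000) × 900,000 = (EBIT − 600,000) × 1,340,000.
Solving, EBIT = (600,000·1,340,000 − 40,000·900,000) / (1,340,000 − 900,000) = 768,000,000,000 / 440,000 = 1,745,454.55.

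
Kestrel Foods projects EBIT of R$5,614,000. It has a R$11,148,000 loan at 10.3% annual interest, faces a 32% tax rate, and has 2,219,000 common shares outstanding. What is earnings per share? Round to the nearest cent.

R$1.37

Pre-tax income = R$5,614,000 − R$1,148,244.00 = R$4,465,756.00.
Net income = R$4,465,756.00 × (1 − 0.32) = R$3,036,714.08.
Per share: R$3,036,714.08 / 2,219,000 shares = R$1.37.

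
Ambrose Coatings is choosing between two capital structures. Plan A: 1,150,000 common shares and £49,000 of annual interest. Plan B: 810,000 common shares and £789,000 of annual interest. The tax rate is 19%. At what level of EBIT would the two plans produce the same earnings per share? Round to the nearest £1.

£2,551,941

Set EPS_A = EPS_B: (EBIT − £49,000)(1 − 0.19) ÷ 1,150,000 = (EBIT − £789,000)(1 − 0.19) ÷ 810,000.
Cancelling (1 − t) and cross-multiplying: 810,000·(EBIT − 49,000) = 1,150,000·(EBIT − 789,000).
EBIT × (1,150,000 − 810,000) = 789,000 × 1,150,000 − 49,000 × 810,000 = 867,660,000,000, so EBIT = 867,660,000,000 ÷ 340,000 = 2,551,941.18.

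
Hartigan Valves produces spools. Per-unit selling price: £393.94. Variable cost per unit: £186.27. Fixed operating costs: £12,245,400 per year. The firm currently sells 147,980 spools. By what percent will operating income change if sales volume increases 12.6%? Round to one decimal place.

At 147,980 units, contribution = 147,980 × £207.67 = £30,731,006.60.
Operating income = contribution − fixed costs = £30,731,006.60 − £12,245,400 = £18,485,606.60.
DOL = contribution ÷ EBIT = £30,731,006.60 ÷ £18,485,606.60 = 1.6624.
Operating income changes by 1.6624 × +12.6% = +20.9%.

+20.9%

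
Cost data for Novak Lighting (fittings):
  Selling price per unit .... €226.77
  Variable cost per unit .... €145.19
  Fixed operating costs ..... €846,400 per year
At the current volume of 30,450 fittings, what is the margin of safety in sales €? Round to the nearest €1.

Each unit contributes €226.77 − €145.19 = €81.58. Break-even units = €846,400 ÷ €81.58 = 10,375.09; break-even revenue = 10,375.09 × €226.77 = €2,352,759.60.
Current sales = 30,450 × €226.77 = €6,905,146.50.
Margin of safety = €6,905,146.50 − €2,352,759.60 = €4,552,387.

€4,552,387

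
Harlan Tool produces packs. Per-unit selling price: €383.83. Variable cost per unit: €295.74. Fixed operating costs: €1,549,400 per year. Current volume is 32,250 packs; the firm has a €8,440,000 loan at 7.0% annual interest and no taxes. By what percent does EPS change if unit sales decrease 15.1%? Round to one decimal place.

-61.2%

At 32,250 units, contribution = 32,250 × €88.09 = €2,840,902.50.
Subtracting fixed costs: EBIT = €2,840,902.50 − €1,549,400 = €1,291,502.50.
Interest = €590,800.00, so EBIT − I = €700,702.50.
Degree of combined leverage = contribution ÷ (EBIT − I) = €2,840,902.50 ÷ €700,702.50 = 4.0544.
EPS therefore changes by 4.0544 × (-15.1%) = -61.2%.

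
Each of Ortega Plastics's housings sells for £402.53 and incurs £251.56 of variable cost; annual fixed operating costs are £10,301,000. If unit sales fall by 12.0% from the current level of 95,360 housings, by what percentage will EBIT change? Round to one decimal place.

At 95,360 units, contribution = 95,360 × £150.97 = £14,396,499.20.
EBIT = £14,396,499.20 − £10,301,000 = £4,095,499.20.
Degree of operating leverage = £14,396,499.20 / £4,095,499.20 = 3.5152.
Operating income changes by 3.5152 × -12.0% = -42.2%.

-42.2%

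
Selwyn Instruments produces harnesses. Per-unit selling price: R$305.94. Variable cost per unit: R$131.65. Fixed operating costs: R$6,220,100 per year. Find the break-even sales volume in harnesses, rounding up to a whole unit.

35,689 harnesses

Each unit contributes R$305.94 − R$131.65 = R$174.29.
Break-even Q = R$6,220,100 / R$174.29 = 35,688.22 → 35,689 harnesses.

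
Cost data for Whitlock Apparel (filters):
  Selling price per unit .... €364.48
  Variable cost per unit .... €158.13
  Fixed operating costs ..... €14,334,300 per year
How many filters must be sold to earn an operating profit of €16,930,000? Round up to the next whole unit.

151,512 filters

Unit CM = price − variable cost = €364.48 − €158.13 = €206.35.
Units = (FC + target) / CM = (€14,334,300 + €16,930,000) / €206.35 = 151,511.02, so 151,512 filters.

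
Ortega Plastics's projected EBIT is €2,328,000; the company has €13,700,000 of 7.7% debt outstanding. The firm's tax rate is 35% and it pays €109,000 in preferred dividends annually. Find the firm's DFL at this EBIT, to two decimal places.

2.11

Interest = €1,054,900.00.
Preferred dividends grossed up pre-tax: €109,000 / (1 − 0.35) = €167,692.31.
DFL = EBIT ÷ [EBIT − I − D_p/(1−t)] = €2,328,000 ÷ [€2,328,000 − €1,054,900.00 − €167,692.31] = €2,328,000 ÷ €1,105,407.69 = 2.1060.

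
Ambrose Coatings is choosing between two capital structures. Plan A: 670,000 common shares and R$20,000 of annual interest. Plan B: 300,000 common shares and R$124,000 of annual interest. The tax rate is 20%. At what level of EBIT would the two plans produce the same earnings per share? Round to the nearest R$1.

R$208,324

Set EPS_A = EPS_B: (EBIT − R$20,000)(1 − 0.20) ÷ 670,000 = (EBIT − R$124,000)(1 − 0.20) ÷ 300,000.
The (1 − t) factor cancels: (EBIT − 20,000) × 300,000 = (EBIT − 124,000) × 670,000.
EBIT × (670,000 − 300,000) = 124,000 × 670,000 − 20,000 × 300,000 = 77,080,000,000, so EBIT = 77,080,000,000 ÷ 370,000 = 208,324.32.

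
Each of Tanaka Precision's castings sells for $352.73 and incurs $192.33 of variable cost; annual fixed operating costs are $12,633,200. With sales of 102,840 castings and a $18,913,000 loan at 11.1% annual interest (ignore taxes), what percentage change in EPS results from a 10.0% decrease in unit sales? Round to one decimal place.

-93.6%

Total contribution margin = 102,840 × $160.40 = $16,495,536.00.
EBIT = $16,495,536.00 − $12,633,200 = $3,862,336.00.
Interest = $2,099,343.00, so EBIT − I = $1,762,993.00.
Degree of combined leverage = contribution ÷ (EBIT − I) = $16,495,536.00 ÷ $1,762,993.00 = 9.3566.
EPS therefore changes by 9.3566 × (-10.0%) = -93.6%.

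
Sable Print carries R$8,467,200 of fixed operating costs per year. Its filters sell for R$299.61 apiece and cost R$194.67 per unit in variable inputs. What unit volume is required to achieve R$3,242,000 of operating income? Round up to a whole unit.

Each unit contributes R$299.61 − R$194.67 = R$104.94.
Need Q such that Q × R$104.94 − R$8,467,200 = R$3,242,000, i.e. Q = R$11,709,200 / R$104.94 = 111,579.95 → 111,580.

111,580 filters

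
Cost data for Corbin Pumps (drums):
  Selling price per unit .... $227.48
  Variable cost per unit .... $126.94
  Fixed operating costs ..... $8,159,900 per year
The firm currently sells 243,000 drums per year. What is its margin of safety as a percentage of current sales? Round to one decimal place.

Unit CM = price − variable cost = $227.48 − $126.94 = $100.54. Break-even units = $8,159,900 ÷ $100.54 = 81,160.73; break-even revenue = 81,160.73 × $227.48 = $18,462,443.33.
Actual sales revenue = 243,000 × $227.48 = $55,277,640.00.
Margin of safety = ($55,277,640.00 − $18,462,443.33) ÷ $55,277,640.00 = 66.6%.

66.6%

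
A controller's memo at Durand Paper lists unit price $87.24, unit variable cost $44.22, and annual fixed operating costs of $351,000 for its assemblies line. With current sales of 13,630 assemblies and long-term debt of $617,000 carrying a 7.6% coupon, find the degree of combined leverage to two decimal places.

Contribution at this volume is 13,630 × $43.02 = $586,362.60.
EBIT = $586,362.60 − $351,000 = $235,362.60. Interest = $46,892.00, so EBIT − I = $188,470.60.
DCL = contribution ÷ (EBIT − I) = $586,362.60 ÷ $188,470.60 = 3.1112.

3.11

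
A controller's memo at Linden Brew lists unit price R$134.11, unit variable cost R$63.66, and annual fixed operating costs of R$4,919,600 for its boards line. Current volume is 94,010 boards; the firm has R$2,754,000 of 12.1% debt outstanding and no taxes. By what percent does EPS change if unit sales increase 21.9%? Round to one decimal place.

+105.9%

Total contribution margin = 94,010 × R$70.45 = R$6,623,004.50.
Subtracting fixed costs: EBIT = R$6,623,004.50 − R$4,919,600 = R$1,703,404.50.
Interest = R$333,234.00, so EBIT − I = R$1,370,170.50.
Degree of combined leverage = contribution ÷ (EBIT − I) = R$6,623,004.50 ÷ R$1,370,170.50 = 4.8337.
EPS therefore changes by 4.8337 × (+21.9%) = +105.9%.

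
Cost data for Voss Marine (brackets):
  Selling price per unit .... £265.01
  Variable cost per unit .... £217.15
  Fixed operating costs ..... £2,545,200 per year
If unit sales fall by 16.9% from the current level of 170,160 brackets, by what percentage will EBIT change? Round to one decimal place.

-24.6%

Contribution at this volume is 170,160 × £47.86 = £8,143,857.60.
Subtracting fixed costs: EBIT = £8,143,857.60 − £2,545,200 = £5,598,657.60.
So DOL = total CM / EBIT = £8,143,857.60 / £5,598,657.60 = 1.4546.
Operating income changes by 1.4546 × -16.9% = -24.6%.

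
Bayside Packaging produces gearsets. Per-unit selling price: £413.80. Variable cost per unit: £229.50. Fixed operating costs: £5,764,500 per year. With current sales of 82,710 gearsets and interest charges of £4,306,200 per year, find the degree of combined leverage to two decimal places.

2.95

Contribution at this volume is 82,710 × £184.30 = £15,243,453.00.
Subtracting fixed costs: EBIT = £15,243,453.00 − £5,764,500 = £9,478,953.00. Interest = £4,306,200.00, so EBIT − I = £5,172,753.00.
Degree of total leverage = total CM / (EBIT − interest) = £15,243,453.00 / £5,172,753.00 = 2.9469.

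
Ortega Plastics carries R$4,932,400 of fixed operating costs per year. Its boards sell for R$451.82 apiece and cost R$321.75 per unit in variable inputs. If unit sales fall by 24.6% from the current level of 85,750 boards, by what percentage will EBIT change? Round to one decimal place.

Contribution at this volume is 85,750 × R$130.07 = R$11,153,502.50.
Subtracting fixed costs: EBIT = R$11,153,502.50 − R$4,932,400 = R$6,221,102.50.
DOL = contribution ÷ EBIT = R$11,153,502.50 ÷ R$6,221,102.50 = 1.7928.
So EBIT moves 1.7928 × (-24.6%) = -44.1%.

-44.1%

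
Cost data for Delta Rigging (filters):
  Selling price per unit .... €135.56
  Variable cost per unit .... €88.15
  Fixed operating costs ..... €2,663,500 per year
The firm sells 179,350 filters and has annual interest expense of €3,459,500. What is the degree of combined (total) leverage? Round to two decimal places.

3.57

Total contribution margin = 179,350 × €47.41 = €8,502,983.50.
Operating income = contribution − fixed costs = €8,502,983.50 − €2,663,500 = €5,839,483.50. Interest = €3,459,500.00.
DOL = €8,502,983.50 ÷ €5,839,483.50 = 1.4561; DFL = €5,839,483.50 ÷ €2,379,983.50 = 2.4536.
DCL = DOL × DFL = 1.4561 × 2.4536 = 3.5727.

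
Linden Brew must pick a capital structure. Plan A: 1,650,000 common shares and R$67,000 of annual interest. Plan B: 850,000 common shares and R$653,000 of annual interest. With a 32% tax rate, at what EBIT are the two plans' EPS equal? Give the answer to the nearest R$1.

At indifference, (EBIT − 67,000)(1 − t)/1,650,000 = (EBIT − 653,000)(1 − t)/850,000.
The (1 − t) factor cancels: (EBIT − 67,000) × 850,000 = (EBIT − 653,000) × 1,650,000.
EBIT × (1,650,000 − 850,000) = 653,000 × 1,650,000 − 67,000 × 850,000 = 1,020,500,000,000, so EBIT = 1,020,500,000,000 ÷ 800,000 = 1,275,625.00.

R$1,275,625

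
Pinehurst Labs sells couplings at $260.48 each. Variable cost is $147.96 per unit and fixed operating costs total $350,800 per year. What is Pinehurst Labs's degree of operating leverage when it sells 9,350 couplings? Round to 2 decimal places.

Total contribution margin = 9,350 × $112.52 = $1,052,062.00.
EBIT = $1,052,062.00 − $350,800 = $701,262.00.
Degree of operating leverage = $1,052,062.00 / $701,262.00 = 1.5002.

1.50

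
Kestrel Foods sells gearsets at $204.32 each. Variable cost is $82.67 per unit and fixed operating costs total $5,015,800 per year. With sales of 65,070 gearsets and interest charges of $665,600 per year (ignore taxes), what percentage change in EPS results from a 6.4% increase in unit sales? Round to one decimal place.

+22.7%

At 65,070 units, contribution = 65,070 × $121.65 = $7,915,765.50.
EBIT = $7,915,765.50 − $5,015,800 = $2,899,965.50.
After interest of $665,600.00, pre-tax earnings = $2,234,365.50.
DCL = total CM / (EBIT − I) = $7,915,765.50 / $2,234,365.50 = 3.5427.
%ΔEPS = DCL × %ΔSales = 3.5427 × +6.4% = +22.7%.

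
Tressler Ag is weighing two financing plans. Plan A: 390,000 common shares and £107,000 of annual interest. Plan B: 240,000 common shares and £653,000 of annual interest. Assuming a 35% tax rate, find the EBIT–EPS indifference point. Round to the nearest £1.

Set EPS_A = EPS_B: (EBIT − £107,000)(1 − 0.35) ÷ 390,000 = (EBIT − £653,000)(1 − 0.35) ÷ 240,000.
The (1 − t) factor cancels: (EBIT − 107,000) × 240,000 = (EBIT − 653,000) × 390,000.
EBIT × (390,000 − 240,000) = 653,000 × 390,000 − 107,000 × 240,000 = 228,990,000,000, so EBIT = 228,990,000,000 ÷ 150,000 = 1,526,600.00.

£1,526,600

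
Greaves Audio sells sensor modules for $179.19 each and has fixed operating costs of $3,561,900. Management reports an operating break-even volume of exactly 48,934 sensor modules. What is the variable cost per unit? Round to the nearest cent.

$106.40

Contribution per unit must be FC / Q = $3,561,900 / 48,934 = $72.7899.
Variable cost per unit = $179.19 − $72.7899 = $106.40.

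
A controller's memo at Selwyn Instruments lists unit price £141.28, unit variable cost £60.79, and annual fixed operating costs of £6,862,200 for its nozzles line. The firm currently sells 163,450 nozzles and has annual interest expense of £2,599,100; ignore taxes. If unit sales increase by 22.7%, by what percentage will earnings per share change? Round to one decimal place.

+80.8%

Contribution at this volume is 163,450 × £80.49 = £13,156,090.50.
Subtracting fixed costs: EBIT = £13,156,090.50 − £6,862,200 = £6,293,890.50.
Interest = £2,599,100.00, so EBIT − I = £3,694,790.50.
Degree of combined leverage = contribution ÷ (EBIT − I) = £13,156,090.50 ÷ £3,694,790.50 = 3.5607.
EPS therefore changes by 3.5607 × (+22.7%) = +80.8%.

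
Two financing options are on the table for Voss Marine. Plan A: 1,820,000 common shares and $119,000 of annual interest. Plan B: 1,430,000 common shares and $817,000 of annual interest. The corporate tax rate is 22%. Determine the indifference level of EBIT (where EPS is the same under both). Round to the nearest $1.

At indifference, (EBIT − 119,000)(1 − t)/1,820,000 = (EBIT − 817,000)(1 − t)/1,430,000.
Cancelling (1 − t) and cross-multiplying: 1,430,000·(EBIT − 119,000) = 1,820,000·(EBIT − 817,000).
EBIT × (1,820,000 − 1,430,000) = 817,000 × 1,820,000 − 119,000 × 1,430,000 = 1,316,770,000,000, so EBIT = 1,316,770,000,000 ÷ 390,000 = 3,376,333.33.

$3,376,333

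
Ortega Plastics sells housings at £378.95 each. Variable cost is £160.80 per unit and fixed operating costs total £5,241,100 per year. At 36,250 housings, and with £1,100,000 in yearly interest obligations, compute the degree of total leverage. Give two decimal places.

Contribution at this volume is 36,250 × £218.15 = £7,907,937.50.
Operating income = contribution − fixed costs = £7,907,937.50 − £5,241,100 = £2,666,837.50. Interest = £1,100,000.00.
DOL = £7,907,937.50 ÷ £2,666,837.50 = 2.9653; DFL = £2,666,837.50 ÷ £1,566,837.50 = 1.7021.
Combined leverage = 2.9653 × 1.7021 = 5.0472.

5.05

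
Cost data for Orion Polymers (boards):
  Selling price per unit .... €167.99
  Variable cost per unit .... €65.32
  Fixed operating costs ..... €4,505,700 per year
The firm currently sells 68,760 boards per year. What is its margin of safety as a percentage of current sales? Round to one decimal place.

Contribution margin per unit = €167.99 − €65.32 = €102.67. Break-even units = €4,505,700 ÷ €102.67 = 43,885.26; break-even revenue = 43,885.26 × €167.99 = €7,372,285.41.
Actual sales revenue = 68,760 × €167.99 = €11,550,992.40.
Margin of safety = (€11,550,992.40 − €7,372,285.41) ÷ €11,550,992.40 = 36.2%.

36.2%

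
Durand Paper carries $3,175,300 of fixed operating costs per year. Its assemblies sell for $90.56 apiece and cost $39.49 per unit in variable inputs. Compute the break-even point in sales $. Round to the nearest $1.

$5,630,608

CM per unit = $90.56 − $39.49 = $51.07; CM ratio = $51.07 / $90.56 = 0.5639.
Break-even sales = FC ÷ CM ratio = $3,175,300 × $90.56 / $51.07 = $5,630,608.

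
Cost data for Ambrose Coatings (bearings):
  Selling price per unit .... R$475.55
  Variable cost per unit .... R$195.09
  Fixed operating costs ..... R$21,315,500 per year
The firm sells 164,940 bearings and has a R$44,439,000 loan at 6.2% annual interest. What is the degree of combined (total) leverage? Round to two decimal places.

At 164,940 units, contribution = 164,940 × R$280.46 = R$46,259,072.40.
EBIT = R$46,259,072.40 − R$21,315,500 = R$24,943,572.40. Interest = R$2,755,218.00.
DOL = R$46,259,072.40 ÷ R$24,943,572.40 = 1.8545; DFL = R$24,943,572.40 ÷ R$22,188,354.40 = 1.1242.
Combined leverage = 1.8545 × 1.1242 = 2.0848.

2.08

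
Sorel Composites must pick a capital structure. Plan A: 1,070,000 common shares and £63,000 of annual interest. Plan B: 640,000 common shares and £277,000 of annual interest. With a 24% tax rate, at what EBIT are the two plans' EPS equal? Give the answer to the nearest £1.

At indifference, (EBIT − 63,000)(1 − t)/1,070,000 = (EBIT − 277,000)(1 − t)/640,000.
The (1 − t) factor cancels: (EBIT − 63,000) × 640,000 = (EBIT − 277,000) × 1,070,000.
EBIT × (1,070,000 − 640,000) = 277,000 × 1,070,000 − 63,000 × 640,000 = 256,070,000,000, so EBIT = 256,070,000,000 ÷ 430,000 = 595,511.63.

£595,512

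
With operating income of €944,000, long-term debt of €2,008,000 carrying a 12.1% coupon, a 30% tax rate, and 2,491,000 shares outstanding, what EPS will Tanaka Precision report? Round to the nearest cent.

Pre-tax income = €944,000 − €242,968.00 = €701,032.00.
After tax at 30%: net income = €701,032.00 × 0.70 = €490,722.40.
EPS = €490,722.40 ÷ 2,491,000 = €0.20.

€0.20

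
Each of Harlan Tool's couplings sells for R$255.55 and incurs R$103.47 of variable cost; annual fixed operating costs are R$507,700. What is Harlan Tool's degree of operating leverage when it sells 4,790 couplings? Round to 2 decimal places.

At 4,790 units, contribution = 4,790 × R$152.08 = R$728,463.20.
EBIT = R$728,463.20 − R$507,700 = R$220,763.20.
DOL = contribution ÷ EBIT = R$728,463.20 ÷ R$220,763.20 = 3.2997.

3.30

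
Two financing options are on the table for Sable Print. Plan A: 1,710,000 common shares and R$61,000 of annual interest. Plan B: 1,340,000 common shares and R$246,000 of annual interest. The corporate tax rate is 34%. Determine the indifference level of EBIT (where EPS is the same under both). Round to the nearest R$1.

R$916,000

At indifference, (EBIT − 61,000)(1 − t)/1,710,000 = (EBIT − 246,000)(1 − t)/1,340,000.
Cancelling (1 − t) and cross-multiplying: 1,340,000·(EBIT − 61,000) = 1,710,000·(EBIT − 246,000).
Solving, EBIT = (246,000·1,710,000 − 61,000·1,340,000) / (1,710,000 − 1,340,000) = 338,920,000,000 / 370,000 = 916,000.00.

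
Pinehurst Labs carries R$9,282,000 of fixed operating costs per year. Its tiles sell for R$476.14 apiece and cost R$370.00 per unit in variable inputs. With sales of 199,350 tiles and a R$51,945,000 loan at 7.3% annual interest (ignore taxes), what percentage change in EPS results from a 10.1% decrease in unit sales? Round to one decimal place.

-26.4%

Total contribution margin = 199,350 × R$106.14 = R$21,159,009.00.
Operating income = contribution − fixed costs = R$21,159,009.00 − R$9,282,000 = R$11,877,009.00.
Interest = R$3,791,985.00, so EBIT − I = R$8,085,024.00.
Degree of combined leverage = contribution ÷ (EBIT − I) = R$21,159,009.00 ÷ R$8,085,024.00 = 2.6171.
%ΔEPS = DCL × %ΔSales = 2.6171 × -10.1% = -26.4%.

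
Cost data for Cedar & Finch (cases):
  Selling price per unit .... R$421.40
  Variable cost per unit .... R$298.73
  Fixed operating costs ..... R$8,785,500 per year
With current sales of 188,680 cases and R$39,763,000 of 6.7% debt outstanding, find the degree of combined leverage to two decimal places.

Contribution at this volume is 188,680 × R$122.67 = R$23,145,375.60.
EBIT = R$23,145,375.60 − R$8,785,500 = R$14,359,875.60. Interest = R$2,664,121.00.
DOL = R$23,145,375.60 ÷ R$14,359,875.60 = 1.6118; DFL = R$14,359,875.60 ÷ R$11,695,754.60 = 1.2278.
Combined leverage = 1.6118 × 1.2278 = 1.9790.

1.98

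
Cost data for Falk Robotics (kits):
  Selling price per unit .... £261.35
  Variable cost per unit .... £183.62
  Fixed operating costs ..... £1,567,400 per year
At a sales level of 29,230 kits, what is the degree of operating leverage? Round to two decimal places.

At 29,230 units, contribution = 29,230 × £77.73 = £2,272,047.90.
Operating income = contribution − fixed costs = £2,272,047.90 − £1,567,400 = £704,647.90.
DOL = contribution ÷ EBIT = £2,272,047.90 ÷ £704,647.90 = 3.2244.

3.22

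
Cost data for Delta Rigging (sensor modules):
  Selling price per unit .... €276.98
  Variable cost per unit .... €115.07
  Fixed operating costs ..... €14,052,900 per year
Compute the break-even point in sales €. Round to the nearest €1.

CM per unit = €276.98 − €115.07 = €161.91; CM ratio = €161.91 / €276.98 = 0.5846.
Break-even sales = FC ÷ CM ratio = €14,052,900 × €276.98 / €161.91 = €24,040,345.

€24,040,345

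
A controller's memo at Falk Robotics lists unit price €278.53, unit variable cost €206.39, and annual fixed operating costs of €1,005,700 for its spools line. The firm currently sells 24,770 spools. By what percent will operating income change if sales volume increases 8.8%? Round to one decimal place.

+20.1%

At 24,770 units, contribution = 24,770 × €72.14 = €1,786,907.80.
Operating income = contribution − fixed costs = €1,786,907.80 − €1,005,700 = €781,207.80.
DOL = contribution ÷ EBIT = €1,786,907.80 ÷ €781,207.80 = 2.2874.
Operating income changes by 2.2874 × +8.8% = +20.1%.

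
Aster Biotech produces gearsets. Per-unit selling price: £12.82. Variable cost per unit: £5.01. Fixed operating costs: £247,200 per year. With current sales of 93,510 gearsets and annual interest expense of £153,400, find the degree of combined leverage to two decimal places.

2.21

At 93,510 units, contribution = 93,510 × £7.81 = £730,313.10.
Operating income = contribution − fixed costs = £730,313.10 − £247,200 = £483,113.10. Interest = £153,400.00, so EBIT − I = £329,713.10.
DCL = contribution ÷ (EBIT − I) = £730,313.10 ÷ £329,713.10 = 2.2150.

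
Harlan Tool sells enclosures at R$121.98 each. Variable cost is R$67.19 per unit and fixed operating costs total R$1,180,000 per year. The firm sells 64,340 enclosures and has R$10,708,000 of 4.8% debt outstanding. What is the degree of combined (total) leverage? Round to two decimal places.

At 64,340 units, contribution = 64,340 × R$54.79 = R$3,525,188.60.
Operating income = contribution − fixed costs = R$3,525,188.60 − R$1,180,000 = R$2,345,188.60. Interest = R$513,984.00, so EBIT − I = R$1,831,204.60.
DCL = contribution ÷ (EBIT − I) = R$3,525,188.60 ÷ R$1,831,204.60 = 1.9251.

1.93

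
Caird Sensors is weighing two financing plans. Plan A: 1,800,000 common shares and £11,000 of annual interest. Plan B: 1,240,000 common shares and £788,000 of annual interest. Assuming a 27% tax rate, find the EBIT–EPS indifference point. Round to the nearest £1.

Set EPS_A = EPS_B: (EBIT − £11,000)(1 − 0.27) ÷ 1,800,000 = (EBIT − £788,000)(1 − 0.27) ÷ 1,240,000.
The (1 − t) factor cancels: (EBIT − 11,000) × 1,240,000 = (EBIT − 788,000) × 1,800,000.
EBIT × (1,800,000 − 1,240,000) = 788,000 × 1,800,000 − 11,000 × 1,240,000 = 1,404,760,000,000, so EBIT = 1,404,760,000,000 ÷ 560,000 = 2,508,500.00.

£2,508,500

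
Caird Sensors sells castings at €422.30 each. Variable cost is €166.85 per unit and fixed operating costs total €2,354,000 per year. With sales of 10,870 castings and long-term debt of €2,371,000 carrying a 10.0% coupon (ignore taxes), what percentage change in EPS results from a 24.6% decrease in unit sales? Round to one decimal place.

Total contribution margin = 10,870 × €255.45 = €2,776,741.50.
Operating income = contribution − fixed costs = €2,776,741.50 − €2,354,000 = €422,741.50.
Interest = €237,100.00, so EBIT − I = €185,641.50.
DCL = total CM / (EBIT − I) = €2,776,741.50 / €185,641.50 = 14.9575.
%ΔEPS = DCL × %ΔSales = 14.9575 × -24.6% = -368.0%.

-368.0%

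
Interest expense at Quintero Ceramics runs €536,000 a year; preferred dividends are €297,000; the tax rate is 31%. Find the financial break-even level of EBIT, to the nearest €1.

€966,435

Grossing the preferred dividend up to pre-tax terms: €297,000 / (1 − 0.31) = €430,434.78.
Financial break-even EBIT = interest + D_p ÷ (1 − t) = €536,000 + €430,434.78 = €966,434.78.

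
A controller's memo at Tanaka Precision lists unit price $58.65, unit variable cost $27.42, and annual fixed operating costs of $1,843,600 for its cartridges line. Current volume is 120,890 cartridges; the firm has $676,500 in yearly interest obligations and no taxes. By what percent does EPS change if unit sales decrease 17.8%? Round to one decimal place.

At 120,890 units, contribution = 120,890 × $31.23 = $3,775,394.70.
Subtracting fixed costs: EBIT = $3,775,394.70 − $1,843,600 = $1,931,794.70.
Interest = $676,500.00, so EBIT − I = $1,255,294.70.
DCL = total CM / (EBIT − I) = $3,775,394.70 / $1,255,294.70 = 3.0076.
EPS therefore changes by 3.0076 × (-17.8%) = -53.5%.

-53.5%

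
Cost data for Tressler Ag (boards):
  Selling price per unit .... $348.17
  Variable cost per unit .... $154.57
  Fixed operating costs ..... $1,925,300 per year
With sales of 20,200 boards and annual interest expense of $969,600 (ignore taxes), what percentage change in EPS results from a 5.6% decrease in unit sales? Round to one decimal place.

Contribution at this volume is 20,200 × $193.60 = $3,910,720.00.
Operating income = contribution − fixed costs = $3,910,720.00 − $1,925,300 = $1,985,420.00.
Interest = $969,600.00, so EBIT − I = $1,015,820.00.
Degree of combined leverage = contribution ÷ (EBIT − I) = $3,910,720.00 ÷ $1,015,820.00 = 3.8498.
EPS therefore changes by 3.8498 × (-5.6%) = -21.6%.

-21.6%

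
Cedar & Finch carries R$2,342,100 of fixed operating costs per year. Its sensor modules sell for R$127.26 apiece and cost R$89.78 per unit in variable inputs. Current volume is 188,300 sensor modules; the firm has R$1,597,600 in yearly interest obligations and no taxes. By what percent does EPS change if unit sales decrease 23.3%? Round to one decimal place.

Contribution at this volume is 188,300 × R$37.48 = R$7,057,484.00.
Subtracting fixed costs: EBIT = R$7,057,484.00 − R$2,342,100 = R$4,715,384.00.
After interest of R$1,597,600.00, pre-tax earnings = R$3,117,784.00.
Degree of combined leverage = contribution ÷ (EBIT − I) = R$7,057,484.00 ÷ R$3,117,784.00 = 2.2636.
%ΔEPS = DCL × %ΔSales = 2.2636 × -23.3% = -52.7%.

-52.7%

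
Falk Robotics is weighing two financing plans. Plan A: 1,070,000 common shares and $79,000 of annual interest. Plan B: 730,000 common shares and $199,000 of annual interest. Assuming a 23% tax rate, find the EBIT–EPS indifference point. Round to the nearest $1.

At indifference, (EBIT − 79,000)(1 − t)/1,070,000 = (EBIT − 199,000)(1 − t)/730,000.
Cancelling (1 − t) and cross-multiplying: 730,000·(EBIT − 79,000) = 1,070,000·(EBIT − 199,000).
EBIT × (1,070,000 − 730,000) = 199,000 × 1,070,000 − 79,000 × 730,000 = 155,260,000,000, so EBIT = 155,260,000,000 ÷ 340,000 = 456,647.06.

$456,647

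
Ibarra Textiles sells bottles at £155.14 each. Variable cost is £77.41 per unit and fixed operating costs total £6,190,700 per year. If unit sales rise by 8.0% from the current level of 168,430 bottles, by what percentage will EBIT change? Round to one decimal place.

Total contribution margin = 168,430 × £77.73 = £13,092,063.90.
EBIT = £13,092,063.90 − £6,190,700 = £6,901,363.90.
Degree of operating leverage = £13,092,063.90 / £6,901,363.90 = 1.8970.
%ΔEBIT = DOL × %ΔSales = 1.8970 × +8.0% = +15.2%.

+15.2%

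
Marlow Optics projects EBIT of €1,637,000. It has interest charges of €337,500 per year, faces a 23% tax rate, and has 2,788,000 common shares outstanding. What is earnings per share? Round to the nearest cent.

Pre-tax income = €1,637,000 − €337,500.00 = €1,299,500.00.
After tax at 23%: net income = €1,299,500.00 × 0.77 = €1,000,615.00.
Per share: €1,000,615.00 / 2,788,000 shares = €0.36.

€0.36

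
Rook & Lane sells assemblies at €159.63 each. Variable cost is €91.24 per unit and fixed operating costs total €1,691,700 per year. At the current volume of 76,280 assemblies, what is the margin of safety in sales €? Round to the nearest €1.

€8,227,957

Each unit contributes €159.63 − €91.24 = €68.39. Break-even units = €1,691,700 ÷ €68.39 = 24,736.07; break-even revenue = 24,736.07 × €159.63 = €3,948,619.26.
Current sales = 76,280 × €159.63 = €12,176,576.40.
Margin of safety = €12,176,576.40 − €3,948,619.26 = €8,227,957.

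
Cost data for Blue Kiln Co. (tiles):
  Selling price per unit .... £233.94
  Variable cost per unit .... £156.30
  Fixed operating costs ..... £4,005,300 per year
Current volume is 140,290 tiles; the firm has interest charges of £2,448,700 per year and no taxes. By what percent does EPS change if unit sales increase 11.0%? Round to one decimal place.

+27.0%

At 140,290 units, contribution = 140,290 × £77.64 = £10,892,115.60.
Operating income = contribution − fixed costs = £10,892,115.60 − £4,005,300 = £6,886,815.60.
Interest = £2,448,700.00, so EBIT − I = £4,438,115.60.
DCL = total CM / (EBIT − I) = £10,892,115.60 / £4,438,115.60 = 2.4542.
%ΔEPS = DCL × %ΔSales = 2.4542 × +11.0% = +27.0%.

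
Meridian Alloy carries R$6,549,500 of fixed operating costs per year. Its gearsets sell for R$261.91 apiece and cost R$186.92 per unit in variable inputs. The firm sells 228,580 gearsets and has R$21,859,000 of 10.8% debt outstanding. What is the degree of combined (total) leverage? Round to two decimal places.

At 228,580 units, contribution = 228,580 × R$74.99 = R$17,141,214.20.
Subtracting fixed costs: EBIT = R$17,141,214.20 − R$6,549,500 = R$10,591,714.20. Interest = R$2,360,772.00, so EBIT − I = R$8,230,942.20.
DCL = contribution ÷ (EBIT − I) = R$17,141,214.20 ÷ R$8,230,942.20 = 2.0825.

2.08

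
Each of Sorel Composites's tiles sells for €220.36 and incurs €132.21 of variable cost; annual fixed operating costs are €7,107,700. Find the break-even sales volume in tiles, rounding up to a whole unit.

80,632 tiles

Contribution margin per unit = €220.36 − €132.21 = €88.15.
Units to break even: €7,107,700 ÷ €88.15 = 80,631.88, rounded up to 80,632.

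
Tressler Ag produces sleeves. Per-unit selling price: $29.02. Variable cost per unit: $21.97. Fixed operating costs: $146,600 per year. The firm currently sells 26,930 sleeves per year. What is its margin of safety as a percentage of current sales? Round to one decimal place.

22.8%

Contribution margin per unit = $29.02 − $21.97 = $7.05. Break-even units = $146,600 ÷ $7.05 = 20,794.33; break-even revenue = 20,794.33 × $29.02 = $603,451.35.
Actual sales revenue = 26,930 × $29.02 = $781,508.60.
Margin of safety = ($781,508.60 − $603,451.35) ÷ $781,508.60 = 22.8%.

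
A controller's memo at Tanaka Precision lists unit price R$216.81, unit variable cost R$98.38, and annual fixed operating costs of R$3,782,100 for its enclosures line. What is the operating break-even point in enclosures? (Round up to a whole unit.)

Each unit contributes R$216.81 − R$98.38 = R$118.43.
Units to break even: R$3,782,100 ÷ R$118.43 = 31,935.32, rounded up to 31,936.

31,936 enclosures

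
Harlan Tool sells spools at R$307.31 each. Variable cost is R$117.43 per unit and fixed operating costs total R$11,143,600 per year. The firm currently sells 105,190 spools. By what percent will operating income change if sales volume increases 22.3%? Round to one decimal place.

+50.4%

At 105,190 units, contribution = 105,190 × R$189.88 = R$19,973,477.20.
Operating income = contribution − fixed costs = R$19,973,477.20 − R$11,143,600 = R$8,829,877.20.
So DOL = total CM / EBIT = R$19,973,477.20 / R$8,829,877.20 = 2.2620.
Operating income changes by 2.2620 × +22.3% = +50.4%.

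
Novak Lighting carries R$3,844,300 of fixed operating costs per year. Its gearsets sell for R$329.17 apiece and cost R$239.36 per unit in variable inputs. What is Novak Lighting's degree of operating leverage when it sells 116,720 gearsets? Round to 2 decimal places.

Total contribution margin = 116,720 × R$89.81 = R$10,482,623.20.
Operating income = contribution − fixed costs = R$10,482,623.20 − R$3,844,300 = R$6,638,323.20.
So DOL = total CM / EBIT = R$10,482,623.20 / R$6,638,323.20 = 1.5791.

1.58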